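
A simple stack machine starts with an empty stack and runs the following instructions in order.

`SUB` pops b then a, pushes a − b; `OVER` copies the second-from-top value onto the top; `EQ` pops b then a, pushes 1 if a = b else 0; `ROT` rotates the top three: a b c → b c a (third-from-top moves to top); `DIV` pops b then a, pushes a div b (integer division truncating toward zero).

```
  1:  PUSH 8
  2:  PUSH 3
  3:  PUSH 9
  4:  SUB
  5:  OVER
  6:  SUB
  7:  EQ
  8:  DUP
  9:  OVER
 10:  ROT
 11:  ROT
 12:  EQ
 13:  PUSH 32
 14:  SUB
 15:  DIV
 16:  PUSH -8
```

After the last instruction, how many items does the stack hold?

2

PUSH 8  : [8]
PUSH 3  : [8, 3]
PUSH 9  : [8, 3, 9]
SUB     : [8, -6]
OVER    : [8, -6, 8]
SUB     : [8, -14]
EQ      : [0]
DUP     : [0, 0]
OVER    : [0, 0, 0]
ROT     : [0, 0, 0]
ROT     : [0, 0, 0]
EQ      : [0, 1]
PUSH 32 : [0, 1, 32]
SUB     : [0, -31]
DIV     : [0]
PUSH -8 : [0, -8]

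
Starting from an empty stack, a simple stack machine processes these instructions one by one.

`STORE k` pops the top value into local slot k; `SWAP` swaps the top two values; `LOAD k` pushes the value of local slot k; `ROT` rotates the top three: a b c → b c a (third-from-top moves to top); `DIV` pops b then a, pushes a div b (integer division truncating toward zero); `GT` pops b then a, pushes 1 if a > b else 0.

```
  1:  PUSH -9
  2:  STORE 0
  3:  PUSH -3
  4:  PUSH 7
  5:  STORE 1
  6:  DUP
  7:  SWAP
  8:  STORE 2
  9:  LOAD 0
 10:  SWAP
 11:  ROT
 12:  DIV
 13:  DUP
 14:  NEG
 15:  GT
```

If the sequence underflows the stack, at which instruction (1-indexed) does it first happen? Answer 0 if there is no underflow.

PUSH -9 → [-9]
STORE 0 → []
PUSH -3 → [-3]
PUSH 7  → [-3, 7]
STORE 1 → [-3]
DUP     → [-3, -3]
SWAP    → [-3, -3]
STORE 2 → [-3]
LOAD 0  → [-3, -9]
SWAP    → [-9, -3]
ROT  — needs 3 operands, stack has 2 → underflow

11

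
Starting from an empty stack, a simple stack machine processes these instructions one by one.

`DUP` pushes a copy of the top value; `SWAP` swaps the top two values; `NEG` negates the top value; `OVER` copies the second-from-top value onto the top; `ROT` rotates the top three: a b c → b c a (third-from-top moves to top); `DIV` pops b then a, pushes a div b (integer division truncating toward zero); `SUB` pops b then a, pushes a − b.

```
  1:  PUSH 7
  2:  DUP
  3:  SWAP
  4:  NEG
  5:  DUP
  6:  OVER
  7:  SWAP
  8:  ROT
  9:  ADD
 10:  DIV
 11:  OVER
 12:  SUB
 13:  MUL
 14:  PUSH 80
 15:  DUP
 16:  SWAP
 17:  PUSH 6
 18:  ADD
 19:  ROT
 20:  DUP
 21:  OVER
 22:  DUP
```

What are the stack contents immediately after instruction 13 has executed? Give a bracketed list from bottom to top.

[-49]

PUSH 7 -> [7]
DUP    -> [7, 7]
SWAP   -> [7, 7]
NEG    -> [7, -7]
DUP    -> [7, -7, -7]
OVER   -> [7, -7, -7, -7]
SWAP   -> [7, -7, -7, -7]
ROT    -> [7, -7, -7, -7]
ADD    -> [7, -7, -14]
DIV    -> [7, 0]
OVER   -> [7, 0, 7]
SUB    -> [7, -7]
MUL    -> [-49]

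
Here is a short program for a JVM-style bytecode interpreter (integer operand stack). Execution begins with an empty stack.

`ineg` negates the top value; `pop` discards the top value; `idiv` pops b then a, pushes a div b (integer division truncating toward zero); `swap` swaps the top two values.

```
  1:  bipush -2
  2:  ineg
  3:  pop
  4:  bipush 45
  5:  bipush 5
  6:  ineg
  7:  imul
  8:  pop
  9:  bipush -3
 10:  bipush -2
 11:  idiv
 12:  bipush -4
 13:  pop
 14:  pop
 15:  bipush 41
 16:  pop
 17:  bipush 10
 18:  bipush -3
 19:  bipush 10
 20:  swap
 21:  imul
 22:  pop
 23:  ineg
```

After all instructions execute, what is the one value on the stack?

bipush -2  [-2]
ineg       [2]
pop        []
bipush 45  [45]
bipush 5   [45, 5]
ineg       [45, -5]
imul       [-225]
pop        []
bipush -3  [-3]
bipush -2  [-3, -2]
idiv       [1]
bipush -4  [1, -4]
pop        [1]
pop        []
bipush 41  [41]
pop        []
bipush 10  [10]
bipush -3  [10, -3]
bipush 10  [10, -3, 10]
swap       [10, 10, -3]
imul       [10, -30]
pop        [10]
ineg       [-10]

-10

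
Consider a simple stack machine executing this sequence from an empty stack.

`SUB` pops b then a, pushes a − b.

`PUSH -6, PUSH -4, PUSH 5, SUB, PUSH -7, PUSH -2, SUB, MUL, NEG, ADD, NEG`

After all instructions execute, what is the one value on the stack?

51

PUSH -6 : -6
PUSH -4 : -6 -4
PUSH 5  : -6 -4 5
SUB     : -6 -9
PUSH -7 : -6 -9 -7
PUSH -2 : -6 -9 -7 -2
SUB     : -6 -9 -5
MUL     : -6 45
NEG     : -6 -45
ADD     : -51
NEG     : 51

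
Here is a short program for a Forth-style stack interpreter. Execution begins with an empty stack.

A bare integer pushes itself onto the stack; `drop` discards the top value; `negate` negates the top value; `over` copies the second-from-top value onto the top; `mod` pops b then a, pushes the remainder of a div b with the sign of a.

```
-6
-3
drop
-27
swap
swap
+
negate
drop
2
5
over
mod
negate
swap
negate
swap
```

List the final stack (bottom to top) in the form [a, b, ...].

[-2, -1]

-6     : -6
-3     : -6 -3
drop   : -6
-27    : -6 -27
swap   : -27 -6
swap   : -6 -27
+      : -33
negate : 33
drop   : (empty)
2      : 2
5      : 2 5
over   : 2 5 2
mod    : 2 1
negate : 2 -1
swap   : -1 2
negate : -1 -2
swap   : -2 -1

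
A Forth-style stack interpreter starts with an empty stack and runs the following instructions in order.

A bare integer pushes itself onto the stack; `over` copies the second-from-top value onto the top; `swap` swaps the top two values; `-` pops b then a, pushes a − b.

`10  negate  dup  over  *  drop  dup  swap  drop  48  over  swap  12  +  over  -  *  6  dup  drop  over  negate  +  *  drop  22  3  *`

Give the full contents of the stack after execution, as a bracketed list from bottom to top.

10     : [10]
negate : [-10]
dup    : [-10, -10]
over   : [-10, -10, -10]
*      : [-10, 100]
drop   : [-10]
dup    : [-10, -10]
swap   : [-10, -10]
drop   : [-10]
48     : [-10, 48]
over   : [-10, 48, -10]
swap   : [-10, -10, 48]
12     : [-10, -10, 48, 12]
+      : [-10, -10, 60]
over   : [-10, -10, 60, -10]
-      : [-10, -10, 70]
*      : [-10, -700]
6      : [-10, -700, 6]
dup    : [-10, -700, 6, 6]
drop   : [-10, -700, 6]
over   : [-10, -700, 6, -700]
negate : [-10, -700, 6, 700]
+      : [-10, -700, 706]
*      : [-10, -494200]
drop   : [-10]
22     : [-10, 22]
3      : [-10, 22, 3]
*      : [-10, 66]

[-10, 66]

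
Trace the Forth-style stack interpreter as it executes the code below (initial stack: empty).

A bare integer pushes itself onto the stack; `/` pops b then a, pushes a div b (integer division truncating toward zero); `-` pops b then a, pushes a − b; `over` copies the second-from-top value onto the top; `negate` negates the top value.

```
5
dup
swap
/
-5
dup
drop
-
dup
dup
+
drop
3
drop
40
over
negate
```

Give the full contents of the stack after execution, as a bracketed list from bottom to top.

[6, 40, -6]

5      → [5]
dup    → [5, 5]
swap   → [5, 5]
/      → [1]
-5     → [1, -5]
dup    → [1, -5, -5]
drop   → [1, -5]
-      → [6]
dup    → [6, 6]
dup    → [6, 6, 6]
+      → [6, 12]
drop   → [6]
3      → [6, 3]
drop   → [6]
40     → [6, 40]
over   → [6, 40, 6]
negate → [6, 40, -6]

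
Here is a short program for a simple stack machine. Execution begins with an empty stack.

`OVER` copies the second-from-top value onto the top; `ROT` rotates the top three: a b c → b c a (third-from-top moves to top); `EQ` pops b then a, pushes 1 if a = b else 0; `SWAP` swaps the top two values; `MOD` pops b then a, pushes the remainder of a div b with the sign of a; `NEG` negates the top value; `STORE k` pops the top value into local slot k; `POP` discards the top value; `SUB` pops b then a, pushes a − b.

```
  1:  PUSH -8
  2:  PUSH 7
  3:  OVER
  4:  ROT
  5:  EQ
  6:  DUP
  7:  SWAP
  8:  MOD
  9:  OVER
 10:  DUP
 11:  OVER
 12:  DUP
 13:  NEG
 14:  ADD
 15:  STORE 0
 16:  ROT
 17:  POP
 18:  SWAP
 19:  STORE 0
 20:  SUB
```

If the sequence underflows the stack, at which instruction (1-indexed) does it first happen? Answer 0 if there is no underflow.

PUSH -8  -8
PUSH 7   -8 7
OVER     -8 7 -8
ROT      7 -8 -8
EQ       7 1
DUP      7 1 1
SWAP     7 1 1
MOD      7 0
OVER     7 0 7
DUP      7 0 7 7
OVER     7 0 7 7 7
DUP      7 0 7 7 7 7
NEG      7 0 7 7 7 -7
ADD      7 0 7 7 0
STORE 0  7 0 7 7
ROT      7 7 7 0
POP      7 7 7
SWAP     7 7 7
STORE 0  7 7
SUB      0

0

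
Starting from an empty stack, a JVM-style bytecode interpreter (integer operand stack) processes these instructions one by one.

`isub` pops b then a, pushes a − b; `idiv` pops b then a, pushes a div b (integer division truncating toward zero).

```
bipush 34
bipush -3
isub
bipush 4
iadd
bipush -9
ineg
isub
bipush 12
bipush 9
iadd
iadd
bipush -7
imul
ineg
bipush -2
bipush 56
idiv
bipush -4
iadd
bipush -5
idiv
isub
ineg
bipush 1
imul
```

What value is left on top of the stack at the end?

-371

bipush 34 → 34
bipush -3 → 34 -3
isub      → 37
bipush 4  → 37 4
iadd      → 41
bipush -9 → 41 -9
ineg      → 41 9
isub      → 32
bipush 12 → 32 12
bipush 9  → 32 12 9
iadd      → 32 21
iadd      → 53
bipush -7 → 53 -7
imul      → -371
ineg      → 371
bipush -2 → 371 -2
bipush 56 → 371 -2 56
idiv      → 371 0
bipush -4 → 371 0 -4
iadd      → 371 -4
bipush -5 → 371 -4 -5
idiv      → 371 0
isub      → 371
ineg      → -371
bipush 1  → -371 1
imul      → -371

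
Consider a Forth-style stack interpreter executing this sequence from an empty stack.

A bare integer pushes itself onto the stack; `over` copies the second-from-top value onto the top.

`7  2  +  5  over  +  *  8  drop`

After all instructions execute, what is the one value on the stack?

126

7     7
2     7 2
+     9
5     9 5
over  9 5 9
+     9 14
*     126
8     126 8
drop  126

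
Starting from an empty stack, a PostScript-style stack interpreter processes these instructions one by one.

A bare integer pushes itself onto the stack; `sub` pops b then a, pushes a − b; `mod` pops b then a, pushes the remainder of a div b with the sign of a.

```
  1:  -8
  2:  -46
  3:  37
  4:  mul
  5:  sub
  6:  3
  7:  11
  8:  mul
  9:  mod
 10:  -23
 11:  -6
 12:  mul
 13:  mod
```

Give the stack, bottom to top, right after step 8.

[1694, 33]

-8  → -8
-46 → -8 -46
37  → -8 -46 37
mul → -8 -1702
sub → 1694
3   → 1694 3
11  → 1694 3 11
mul → 1694 33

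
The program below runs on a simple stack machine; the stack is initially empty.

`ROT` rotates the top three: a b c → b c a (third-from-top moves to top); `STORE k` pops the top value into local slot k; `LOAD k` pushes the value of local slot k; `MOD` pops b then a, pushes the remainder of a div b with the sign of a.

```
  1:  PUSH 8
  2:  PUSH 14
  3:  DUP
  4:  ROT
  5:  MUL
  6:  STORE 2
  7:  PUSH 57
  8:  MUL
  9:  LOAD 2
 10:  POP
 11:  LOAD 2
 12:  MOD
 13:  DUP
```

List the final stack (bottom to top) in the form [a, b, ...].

PUSH 8  -> [8]
PUSH 14 -> [8, 14]
DUP     -> [8, 14, 14]
ROT     -> [14, 14, 8]
MUL     -> [14, 112]
STORE 2 -> [14]
PUSH 57 -> [14, 57]
MUL     -> [798]
LOAD 2  -> [798, 112]
POP     -> [798]
LOAD 2  -> [798, 112]
MOD     -> [14]
DUP     -> [14, 14]

[14, 14]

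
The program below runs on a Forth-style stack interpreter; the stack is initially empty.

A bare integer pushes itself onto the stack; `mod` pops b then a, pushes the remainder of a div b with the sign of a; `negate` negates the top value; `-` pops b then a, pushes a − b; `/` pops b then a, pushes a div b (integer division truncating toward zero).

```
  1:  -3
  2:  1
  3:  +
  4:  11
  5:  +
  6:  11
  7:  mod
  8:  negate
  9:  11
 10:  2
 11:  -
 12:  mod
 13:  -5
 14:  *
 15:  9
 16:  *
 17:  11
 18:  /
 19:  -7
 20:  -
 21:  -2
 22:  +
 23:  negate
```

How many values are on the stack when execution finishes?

-3     -> [-3]
1      -> [-3, 1]
+      -> [-2]
11     -> [-2, 11]
+      -> [9]
11     -> [9, 11]
mod    -> [9]
negate -> [-9]
11     -> [-9, 11]
2      -> [-9, 11, 2]
-      -> [-9, 9]
mod    -> [0]
-5     -> [0, -5]
*      -> [0]
9      -> [0, 9]
*      -> [0]
11     -> [0, 11]
/      -> [0]
-7     -> [0, -7]
-      -> [7]
-2     -> [7, -2]
+      -> [5]
negate -> [-5]

1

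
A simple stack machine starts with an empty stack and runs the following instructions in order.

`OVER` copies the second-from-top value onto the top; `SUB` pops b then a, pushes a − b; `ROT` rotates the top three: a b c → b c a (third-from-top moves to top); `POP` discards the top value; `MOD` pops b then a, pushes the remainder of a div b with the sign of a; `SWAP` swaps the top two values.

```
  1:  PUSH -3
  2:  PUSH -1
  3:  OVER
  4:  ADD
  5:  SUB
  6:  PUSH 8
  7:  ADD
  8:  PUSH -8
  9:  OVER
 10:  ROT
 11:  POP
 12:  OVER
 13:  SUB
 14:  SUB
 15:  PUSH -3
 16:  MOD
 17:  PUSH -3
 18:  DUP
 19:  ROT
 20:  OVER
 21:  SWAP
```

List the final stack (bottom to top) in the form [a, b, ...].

[-3, -3, -3, -1]

PUSH -3  [-3]
PUSH -1  [-3, -1]
OVER     [-3, -1, -3]
ADD      [-3, -4]
SUB      [1]
PUSH 8   [1, 8]
ADD      [9]
PUSH -8  [9, -8]
OVER     [9, -8, 9]
ROT      [-8, 9, 9]
POP      [-8, 9]
OVER     [-8, 9, -8]
SUB      [-8, 17]
SUB      [-25]
PUSH -3  [-25, -3]
MOD      [-1]
PUSH -3  [-1, -3]
DUP      [-1, -3, -3]
ROT      [-3, -3, -1]
OVER     [-3, -3, -1, -3]
SWAP     [-3, -3, -3, -1]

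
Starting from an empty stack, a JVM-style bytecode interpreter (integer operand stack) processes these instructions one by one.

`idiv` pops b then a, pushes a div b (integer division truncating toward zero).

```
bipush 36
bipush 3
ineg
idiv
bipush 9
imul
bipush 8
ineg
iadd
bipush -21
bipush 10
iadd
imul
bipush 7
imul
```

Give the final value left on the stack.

8932

bipush 36  -> [36]
bipush 3   -> [36, 3]
ineg       -> [36, -3]
idiv       -> [-12]
bipush 9   -> [-12, 9]
imul       -> [-108]
bipush 8   -> [-108, 8]
ineg       -> [-108, -8]
iadd       -> [-116]
bipush -21 -> [-116, -21]
bipush 10  -> [-116, -21, 10]
iadd       -> [-116, -11]
imul       -> [1276]
bipush 7   -> [1276, 7]
imul       -> [8932]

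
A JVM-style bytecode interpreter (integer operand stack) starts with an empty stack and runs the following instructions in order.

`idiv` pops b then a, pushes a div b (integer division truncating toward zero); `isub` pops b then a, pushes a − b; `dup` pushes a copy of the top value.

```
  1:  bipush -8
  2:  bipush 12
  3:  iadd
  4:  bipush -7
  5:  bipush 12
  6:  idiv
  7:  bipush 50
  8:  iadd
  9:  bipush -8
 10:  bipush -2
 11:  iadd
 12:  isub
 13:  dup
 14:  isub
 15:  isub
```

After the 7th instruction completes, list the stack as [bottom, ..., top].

bipush -8 → [-8]
bipush 12 → [-8, 12]
iadd      → [4]
bipush -7 → [4, -7]
bipush 12 → [4, -7, 12]
idiv      → [4, 0]
bipush 50 → [4, 0, 50]

[4, 0, 50]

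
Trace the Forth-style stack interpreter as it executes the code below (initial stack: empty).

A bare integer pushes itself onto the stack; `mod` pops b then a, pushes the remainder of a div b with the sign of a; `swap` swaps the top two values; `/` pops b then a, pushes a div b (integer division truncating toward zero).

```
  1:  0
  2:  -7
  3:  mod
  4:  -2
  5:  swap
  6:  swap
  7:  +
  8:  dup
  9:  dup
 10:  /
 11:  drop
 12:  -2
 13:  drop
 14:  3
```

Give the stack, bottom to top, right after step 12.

[-2, -2]

0    -> 0
-7   -> 0 -7
mod  -> 0
-2   -> 0 -2
swap -> -2 0
swap -> 0 -2
+    -> -2
dup  -> -2 -2
dup  -> -2 -2 -2
/    -> -2 1
drop -> -2
-2   -> -2 -2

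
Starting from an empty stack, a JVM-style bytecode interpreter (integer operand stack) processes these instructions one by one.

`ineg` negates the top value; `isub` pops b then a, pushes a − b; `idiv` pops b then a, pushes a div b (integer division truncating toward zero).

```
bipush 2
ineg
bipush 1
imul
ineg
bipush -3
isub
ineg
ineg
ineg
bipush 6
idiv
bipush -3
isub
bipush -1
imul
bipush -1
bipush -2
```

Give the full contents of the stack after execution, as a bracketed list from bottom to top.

bipush 2  -> 2
ineg      -> -2
bipush 1  -> -2 1
imul      -> -2
ineg      -> 2
bipush -3 -> 2 -3
isub      -> 5
ineg      -> -5
ineg      -> 5
ineg      -> -5
bipush 6  -> -5 6
idiv      -> 0
bipush -3 -> 0 -3
isub      -> 3
bipush -1 -> 3 -1
imul      -> -3
bipush -1 -> -3 -1
bipush -2 -> -3 -1 -2

[-3, -1, -2]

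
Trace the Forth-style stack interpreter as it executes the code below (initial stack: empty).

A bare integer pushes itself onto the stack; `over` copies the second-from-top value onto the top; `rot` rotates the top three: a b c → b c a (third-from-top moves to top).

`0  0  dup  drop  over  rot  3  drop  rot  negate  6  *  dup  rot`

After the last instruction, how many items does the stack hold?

0      : [0]
0      : [0, 0]
dup    : [0, 0, 0]
drop   : [0, 0]
over   : [0, 0, 0]
rot    : [0, 0, 0]
3      : [0, 0, 0, 3]
drop   : [0, 0, 0]
rot    : [0, 0, 0]
negate : [0, 0, 0]
6      : [0, 0, 0, 6]
*      : [0, 0, 0]
dup    : [0, 0, 0, 0]
rot    : [0, 0, 0, 0]

4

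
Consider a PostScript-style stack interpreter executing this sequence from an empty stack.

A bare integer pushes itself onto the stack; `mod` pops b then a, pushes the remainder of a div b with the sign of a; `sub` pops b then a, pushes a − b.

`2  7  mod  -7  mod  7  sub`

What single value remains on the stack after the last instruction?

-5

2   : [2]
7   : [2, 7]
mod : [2]
-7  : [2, -7]
mod : [2]
7   : [2, 7]
sub : [-5]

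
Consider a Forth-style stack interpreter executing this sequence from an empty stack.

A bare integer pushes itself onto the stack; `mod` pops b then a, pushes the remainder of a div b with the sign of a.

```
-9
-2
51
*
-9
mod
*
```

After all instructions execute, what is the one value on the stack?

27

-9  : -9
-2  : -9 -2
51  : -9 -2 51
*   : -9 -102
-9  : -9 -102 -9
mod : -9 -3
*   : 27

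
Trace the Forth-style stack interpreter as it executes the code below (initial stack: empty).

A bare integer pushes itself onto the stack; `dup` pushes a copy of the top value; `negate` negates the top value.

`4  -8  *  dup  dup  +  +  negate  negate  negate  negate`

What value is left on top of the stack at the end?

-96

4      : 4
-8     : 4 -8
*      : -32
dup    : -32 -32
dup    : -32 -32 -32
+      : -32 -64
+      : -96
negate : 96
negate : -96
negate : 96
negate : -96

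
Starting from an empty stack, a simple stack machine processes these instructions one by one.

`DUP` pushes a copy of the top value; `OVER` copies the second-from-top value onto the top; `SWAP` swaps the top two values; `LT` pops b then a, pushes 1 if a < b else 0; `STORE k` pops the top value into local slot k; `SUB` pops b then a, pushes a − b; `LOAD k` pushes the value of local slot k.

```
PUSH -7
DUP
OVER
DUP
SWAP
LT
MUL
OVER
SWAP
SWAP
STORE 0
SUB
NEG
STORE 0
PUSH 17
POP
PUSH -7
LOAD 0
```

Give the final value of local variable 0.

PUSH -7 -> -7
DUP     -> -7 -7
OVER    -> -7 -7 -7
DUP     -> -7 -7 -7 -7
SWAP    -> -7 -7 -7 -7
LT      -> -7 -7 0
MUL     -> -7 0
OVER    -> -7 0 -7
SWAP    -> -7 -7 0
SWAP    -> -7 0 -7
STORE 0 -> -7 0
SUB     -> -7
NEG     -> 7
STORE 0 -> (empty)
PUSH 17 -> 17
POP     -> (empty)
PUSH -7 -> -7
LOAD 0  -> -7 7

7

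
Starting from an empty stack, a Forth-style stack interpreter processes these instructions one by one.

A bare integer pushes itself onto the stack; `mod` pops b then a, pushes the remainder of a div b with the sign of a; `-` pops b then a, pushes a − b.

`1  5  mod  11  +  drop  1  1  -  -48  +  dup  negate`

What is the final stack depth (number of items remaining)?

1      : [1]
5      : [1, 5]
mod    : [1]
11     : [1, 11]
+      : [12]
drop   : []
1      : [1]
1      : [1, 1]
-      : [0]
-48    : [0, -48]
+      : [-48]
dup    : [-48, -48]
negate : [-48, 48]

2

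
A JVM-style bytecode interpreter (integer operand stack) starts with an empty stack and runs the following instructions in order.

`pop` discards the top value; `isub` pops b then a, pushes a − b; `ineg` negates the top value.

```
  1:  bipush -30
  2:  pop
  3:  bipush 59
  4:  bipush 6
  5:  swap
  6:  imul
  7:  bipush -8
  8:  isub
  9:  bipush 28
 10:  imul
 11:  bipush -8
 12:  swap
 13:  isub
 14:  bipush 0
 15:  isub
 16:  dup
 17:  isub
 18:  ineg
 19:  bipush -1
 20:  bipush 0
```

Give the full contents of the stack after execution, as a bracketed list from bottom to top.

bipush -30 → -30
pop        → (empty)
bipush 59  → 59
bipush 6   → 59 6
swap       → 6 59
imul       → 354
bipush -8  → 354 -8
isub       → 362
bipush 28  → 362 28
imul       → 10136
bipush -8  → 10136 -8
swap       → -8 10136
isub       → -10144
bipush 0   → -10144 0
isub       → -10144
dup        → -10144 -10144
isub       → 0
ineg       → 0
bipush -1  → 0 -1
bipush 0   → 0 -1 0

[0, -1, 0]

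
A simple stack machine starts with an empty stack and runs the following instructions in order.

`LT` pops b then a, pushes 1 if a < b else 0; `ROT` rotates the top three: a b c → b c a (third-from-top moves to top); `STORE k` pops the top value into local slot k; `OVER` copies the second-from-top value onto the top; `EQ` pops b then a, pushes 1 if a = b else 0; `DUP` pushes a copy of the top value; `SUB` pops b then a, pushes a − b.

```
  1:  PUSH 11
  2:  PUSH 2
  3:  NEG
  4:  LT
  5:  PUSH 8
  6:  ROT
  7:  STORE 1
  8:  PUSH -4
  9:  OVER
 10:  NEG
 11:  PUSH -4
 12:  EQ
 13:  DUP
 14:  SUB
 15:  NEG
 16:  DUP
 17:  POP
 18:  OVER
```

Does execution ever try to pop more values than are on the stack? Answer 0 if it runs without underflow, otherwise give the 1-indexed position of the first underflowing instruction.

PUSH 11 → [11]
PUSH 2  → [11, 2]
NEG     → [11, -2]
LT      → [0]
PUSH 8  → [0, 8]
ROT  — needs 3 operands, stack has 2 → underflow

6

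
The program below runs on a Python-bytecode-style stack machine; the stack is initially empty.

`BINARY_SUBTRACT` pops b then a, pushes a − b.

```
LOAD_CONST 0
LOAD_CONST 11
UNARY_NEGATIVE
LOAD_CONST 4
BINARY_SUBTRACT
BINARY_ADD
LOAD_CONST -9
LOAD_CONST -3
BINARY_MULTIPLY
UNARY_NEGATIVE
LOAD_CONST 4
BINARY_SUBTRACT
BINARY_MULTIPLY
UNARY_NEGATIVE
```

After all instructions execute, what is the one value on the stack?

LOAD_CONST 0     0
LOAD_CONST 11    0 11
UNARY_NEGATIVE   0 -11
LOAD_CONST 4     0 -11 4
BINARY_SUBTRACT  0 -15
BINARY_ADD       -15
LOAD_CONST -9    -15 -9
LOAD_CONST -3    -15 -9 -3
BINARY_MULTIPLY  -15 27
UNARY_NEGATIVE   -15 -27
LOAD_CONST 4     -15 -27 4
BINARY_SUBTRACT  -15 -31
BINARY_MULTIPLY  465
UNARY_NEGATIVE   -465

-465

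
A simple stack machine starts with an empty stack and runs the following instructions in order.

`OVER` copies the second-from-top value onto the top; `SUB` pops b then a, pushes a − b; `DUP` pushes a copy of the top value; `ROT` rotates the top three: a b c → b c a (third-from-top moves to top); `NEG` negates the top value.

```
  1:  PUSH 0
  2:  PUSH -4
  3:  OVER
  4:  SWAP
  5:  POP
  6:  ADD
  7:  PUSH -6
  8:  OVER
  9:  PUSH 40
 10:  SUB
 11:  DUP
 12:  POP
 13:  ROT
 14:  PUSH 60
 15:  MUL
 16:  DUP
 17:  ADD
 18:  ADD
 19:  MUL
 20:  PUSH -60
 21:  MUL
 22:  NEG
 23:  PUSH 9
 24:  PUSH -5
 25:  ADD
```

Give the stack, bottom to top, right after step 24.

PUSH 0   → 0
PUSH -4  → 0 -4
OVER     → 0 -4 0
SWAP     → 0 0 -4
POP      → 0 0
ADD      → 0
PUSH -6  → 0 -6
OVER     → 0 -6 0
PUSH 40  → 0 -6 0 40
SUB      → 0 -6 -40
DUP      → 0 -6 -40 -40
POP      → 0 -6 -40
ROT      → -6 -40 0
PUSH 60  → -6 -40 0 60
MUL      → -6 -40 0
DUP      → -6 -40 0 0
ADD      → -6 -40 0
ADD      → -6 -40
MUL      → 240
PUSH -60 → 240 -60
MUL      → -14400
NEG      → 14400
PUSH 9   → 14400 9
PUSH -5  → 14400 9 -5

[14400, 9, -5]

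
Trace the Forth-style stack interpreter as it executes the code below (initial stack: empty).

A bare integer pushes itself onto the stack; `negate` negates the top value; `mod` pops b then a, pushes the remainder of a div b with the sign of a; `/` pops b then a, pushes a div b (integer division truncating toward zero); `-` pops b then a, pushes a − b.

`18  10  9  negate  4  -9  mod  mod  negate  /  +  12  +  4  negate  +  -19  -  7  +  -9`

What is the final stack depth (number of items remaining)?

18     : 18
10     : 18 10
9      : 18 10 9
negate : 18 10 -9
4      : 18 10 -9 4
-9     : 18 10 -9 4 -9
mod    : 18 10 -9 4
mod    : 18 10 -1
negate : 18 10 1
/      : 18 10
+      : 28
12     : 28 12
+      : 40
4      : 40 4
negate : 40 -4
+      : 36
-19    : 36 -19
-      : 55
7      : 55 7
+      : 62
-9     : 62 -9

2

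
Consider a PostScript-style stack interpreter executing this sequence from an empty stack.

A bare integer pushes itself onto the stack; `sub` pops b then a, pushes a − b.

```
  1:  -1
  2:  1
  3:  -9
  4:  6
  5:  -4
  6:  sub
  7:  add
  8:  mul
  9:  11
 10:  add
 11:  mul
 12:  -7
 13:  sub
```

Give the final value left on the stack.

-1  : [-1]
1   : [-1, 1]
-9  : [-1, 1, -9]
6   : [-1, 1, -9, 6]
-4  : [-1, 1, -9, 6, -4]
sub : [-1, 1, -9, 10]
add : [-1, 1, 1]
mul : [-1, 1]
11  : [-1, 1, 11]
add : [-1, 12]
mul : [-12]
-7  : [-12, -7]
sub : [-5]

-5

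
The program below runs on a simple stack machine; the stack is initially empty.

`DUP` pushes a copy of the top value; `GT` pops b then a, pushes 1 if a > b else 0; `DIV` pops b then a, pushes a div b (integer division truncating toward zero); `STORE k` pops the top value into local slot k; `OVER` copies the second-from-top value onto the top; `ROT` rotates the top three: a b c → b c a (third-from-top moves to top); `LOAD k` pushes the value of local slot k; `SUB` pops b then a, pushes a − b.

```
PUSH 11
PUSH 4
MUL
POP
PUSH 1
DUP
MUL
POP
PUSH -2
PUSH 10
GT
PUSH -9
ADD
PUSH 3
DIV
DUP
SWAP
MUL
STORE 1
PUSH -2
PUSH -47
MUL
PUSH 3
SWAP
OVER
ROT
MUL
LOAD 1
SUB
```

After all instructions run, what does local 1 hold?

9

PUSH 11  : 11
PUSH 4   : 11 4
MUL      : 44
POP      : (empty)
PUSH 1   : 1
DUP      : 1 1
MUL      : 1
POP      : (empty)
PUSH -2  : -2
PUSH 10  : -2 10
GT       : 0
PUSH -9  : 0 -9
ADD      : -9
PUSH 3   : -9 3
DIV      : -3
DUP      : -3 -3
SWAP     : -3 -3
MUL      : 9
STORE 1  : (empty)
PUSH -2  : -2
PUSH -47 : -2 -47
MUL      : 94
PUSH 3   : 94 3
SWAP     : 3 94
OVER     : 3 94 3
ROT      : 94 3 3
MUL      : 94 9
LOAD 1   : 94 9 9
SUB      : 94 0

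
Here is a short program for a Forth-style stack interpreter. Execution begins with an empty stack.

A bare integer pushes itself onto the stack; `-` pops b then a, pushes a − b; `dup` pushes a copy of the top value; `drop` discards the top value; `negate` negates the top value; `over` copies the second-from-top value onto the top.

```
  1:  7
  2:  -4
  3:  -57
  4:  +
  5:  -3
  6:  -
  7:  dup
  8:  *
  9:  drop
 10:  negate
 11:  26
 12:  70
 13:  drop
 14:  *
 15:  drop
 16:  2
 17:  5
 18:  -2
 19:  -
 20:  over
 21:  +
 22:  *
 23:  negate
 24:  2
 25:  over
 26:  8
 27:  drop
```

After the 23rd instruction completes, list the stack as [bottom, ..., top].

7       7
-4      7 -4
-57     7 -4 -57
+       7 -61
-3      7 -61 -3
-       7 -58
dup     7 -58 -58
*       7 3364
drop    7
negate  -7
26      -7 26
70      -7 26 70
drop    -7 26
*       -182
drop    (empty)
2       2
5       2 5
-2      2 5 -2
-       2 7
over    2 7 2
+       2 9
*       18
negate  -18

[-18]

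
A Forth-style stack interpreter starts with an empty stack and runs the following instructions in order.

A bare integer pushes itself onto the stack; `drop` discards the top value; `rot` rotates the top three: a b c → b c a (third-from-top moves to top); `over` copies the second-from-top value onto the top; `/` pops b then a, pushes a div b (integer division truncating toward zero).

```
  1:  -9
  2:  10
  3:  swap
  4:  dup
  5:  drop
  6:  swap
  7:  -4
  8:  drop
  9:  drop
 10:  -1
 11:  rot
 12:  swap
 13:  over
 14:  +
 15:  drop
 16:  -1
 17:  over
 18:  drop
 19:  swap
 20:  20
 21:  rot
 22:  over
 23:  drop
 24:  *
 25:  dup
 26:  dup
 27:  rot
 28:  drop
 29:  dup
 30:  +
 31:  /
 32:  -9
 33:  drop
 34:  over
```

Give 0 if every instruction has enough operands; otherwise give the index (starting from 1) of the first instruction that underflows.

-9    -9
10    -9 10
swap  10 -9
dup   10 -9 -9
drop  10 -9
swap  -9 10
-4    -9 10 -4
drop  -9 10
drop  -9
-1    -9 -1
rot  — needs 3 operands, stack has 2 → underflow

11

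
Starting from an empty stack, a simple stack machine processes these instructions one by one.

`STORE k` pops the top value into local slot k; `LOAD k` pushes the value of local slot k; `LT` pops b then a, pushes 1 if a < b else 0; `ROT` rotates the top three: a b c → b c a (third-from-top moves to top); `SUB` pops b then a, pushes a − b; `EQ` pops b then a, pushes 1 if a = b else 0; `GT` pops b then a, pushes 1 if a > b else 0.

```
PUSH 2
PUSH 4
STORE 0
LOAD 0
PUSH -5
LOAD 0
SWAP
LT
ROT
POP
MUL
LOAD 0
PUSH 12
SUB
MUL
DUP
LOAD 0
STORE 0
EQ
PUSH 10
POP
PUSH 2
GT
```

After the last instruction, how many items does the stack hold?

PUSH 2  -> [2]
PUSH 4  -> [2, 4]
STORE 0 -> [2]
LOAD 0  -> [2, 4]
PUSH -5 -> [2, 4, -5]
LOAD 0  -> [2, 4, -5, 4]
SWAP    -> [2, 4, 4, -5]
LT      -> [2, 4, 0]
ROT     -> [4, 0, 2]
POP     -> [4, 0]
MUL     -> [0]
LOAD 0  -> [0, 4]
PUSH 12 -> [0, 4, 12]
SUB     -> [0, -8]
MUL     -> [0]
DUP     -> [0, 0]
LOAD 0  -> [0, 0, 4]
STORE 0 -> [0, 0]
EQ      -> [1]
PUSH 10 -> [1, 10]
POP     -> [1]
PUSH 2  -> [1, 2]
GT      -> [0]

1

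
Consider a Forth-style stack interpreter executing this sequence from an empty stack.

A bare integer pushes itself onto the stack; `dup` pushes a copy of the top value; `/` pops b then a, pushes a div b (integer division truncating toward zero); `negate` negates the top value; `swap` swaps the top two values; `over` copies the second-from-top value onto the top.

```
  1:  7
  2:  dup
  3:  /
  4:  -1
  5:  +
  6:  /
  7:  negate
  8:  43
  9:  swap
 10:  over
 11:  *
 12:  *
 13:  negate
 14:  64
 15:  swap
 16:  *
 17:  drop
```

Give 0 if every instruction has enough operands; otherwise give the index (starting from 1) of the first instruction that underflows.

7    7
dup  7 7
/    1
-1   1 -1
+    0
/  — needs 2 operands, stack has 1 → underflow

6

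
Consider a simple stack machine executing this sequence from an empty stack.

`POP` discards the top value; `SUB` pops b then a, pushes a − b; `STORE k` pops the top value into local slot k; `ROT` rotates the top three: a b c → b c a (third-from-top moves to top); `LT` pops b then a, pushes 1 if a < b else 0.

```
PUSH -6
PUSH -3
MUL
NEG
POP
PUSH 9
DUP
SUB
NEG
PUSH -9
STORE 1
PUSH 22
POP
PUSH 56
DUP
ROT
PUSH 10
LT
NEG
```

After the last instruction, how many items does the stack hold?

PUSH -6  [-6]
PUSH -3  [-6, -3]
MUL      [18]
NEG      [-18]
POP      []
PUSH 9   [9]
DUP      [9, 9]
SUB      [0]
NEG      [0]
PUSH -9  [0, -9]
STORE 1  [0]
PUSH 22  [0, 22]
POP      [0]
PUSH 56  [0, 56]
DUP      [0, 56, 56]
ROT      [56, 56, 0]
PUSH 10  [56, 56, 0, 10]
LT       [56, 56, 1]
NEG      [56, 56, -1]

3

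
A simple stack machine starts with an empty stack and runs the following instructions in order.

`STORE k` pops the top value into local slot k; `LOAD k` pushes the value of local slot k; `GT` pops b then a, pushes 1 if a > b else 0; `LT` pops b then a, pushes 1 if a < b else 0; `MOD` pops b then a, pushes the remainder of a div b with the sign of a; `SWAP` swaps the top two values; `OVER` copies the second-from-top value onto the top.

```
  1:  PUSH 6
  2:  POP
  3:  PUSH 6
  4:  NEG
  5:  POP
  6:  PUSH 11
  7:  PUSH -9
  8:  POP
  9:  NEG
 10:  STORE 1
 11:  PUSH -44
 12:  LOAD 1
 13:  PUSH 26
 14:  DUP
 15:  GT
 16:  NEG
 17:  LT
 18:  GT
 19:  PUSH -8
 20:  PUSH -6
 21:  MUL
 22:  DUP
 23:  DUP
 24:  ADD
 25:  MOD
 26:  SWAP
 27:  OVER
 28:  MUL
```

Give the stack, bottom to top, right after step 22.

PUSH 6   -> [6]
POP      -> []
PUSH 6   -> [6]
NEG      -> [-6]
POP      -> []
PUSH 11  -> [11]
PUSH -9  -> [11, -9]
POP      -> [11]
NEG      -> [-11]
STORE 1  -> []
PUSH -44 -> [-44]
LOAD 1   -> [-44, -11]
PUSH 26  -> [-44, -11, 26]
DUP      -> [-44, -11, 26, 26]
GT       -> [-44, -11, 0]
NEG      -> [-44, -11, 0]
LT       -> [-44, 1]
GT       -> [0]
PUSH -8  -> [0, -8]
PUSH -6  -> [0, -8, -6]
MUL      -> [0, 48]
DUP      -> [0, 48, 48]

[0, 48, 48]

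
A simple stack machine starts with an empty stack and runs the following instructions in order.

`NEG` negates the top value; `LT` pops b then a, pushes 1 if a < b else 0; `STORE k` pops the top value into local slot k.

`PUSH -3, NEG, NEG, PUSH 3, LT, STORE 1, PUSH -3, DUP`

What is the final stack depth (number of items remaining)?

PUSH -3 -> [-3]
NEG     -> [3]
NEG     -> [-3]
PUSH 3  -> [-3, 3]
LT      -> [1]
STORE 1 -> []
PUSH -3 -> [-3]
DUP     -> [-3, -3]

2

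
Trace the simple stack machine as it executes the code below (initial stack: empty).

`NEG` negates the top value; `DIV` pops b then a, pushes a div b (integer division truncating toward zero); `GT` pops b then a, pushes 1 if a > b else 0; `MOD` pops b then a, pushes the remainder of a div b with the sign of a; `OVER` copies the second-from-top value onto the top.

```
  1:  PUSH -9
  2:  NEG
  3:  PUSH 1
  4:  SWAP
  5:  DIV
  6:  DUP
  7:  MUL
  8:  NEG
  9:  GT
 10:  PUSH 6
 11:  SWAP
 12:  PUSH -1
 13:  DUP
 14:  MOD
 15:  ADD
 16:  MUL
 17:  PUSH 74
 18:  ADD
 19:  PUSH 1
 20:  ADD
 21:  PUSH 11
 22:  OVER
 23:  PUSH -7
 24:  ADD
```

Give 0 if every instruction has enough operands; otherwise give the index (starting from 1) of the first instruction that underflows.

9

PUSH -9 : [-9]
NEG     : [9]
PUSH 1  : [9, 1]
SWAP    : [1, 9]
DIV     : [0]
DUP     : [0, 0]
MUL     : [0]
NEG     : [0]
GT  — needs 2 operands, stack has 1 → underflow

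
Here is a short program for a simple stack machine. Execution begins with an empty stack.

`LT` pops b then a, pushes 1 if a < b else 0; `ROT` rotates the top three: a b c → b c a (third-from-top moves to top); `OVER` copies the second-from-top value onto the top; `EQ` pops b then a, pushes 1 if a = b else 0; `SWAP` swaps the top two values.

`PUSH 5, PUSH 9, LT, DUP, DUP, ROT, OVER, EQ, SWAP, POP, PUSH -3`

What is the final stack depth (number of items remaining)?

PUSH 5  -> [5]
PUSH 9  -> [5, 9]
LT      -> [1]
DUP     -> [1, 1]
DUP     -> [1, 1, 1]
ROT     -> [1, 1, 1]
OVER    -> [1, 1, 1, 1]
EQ      -> [1, 1, 1]
SWAP    -> [1, 1, 1]
POP     -> [1, 1]
PUSH -3 -> [1, 1, -3]

3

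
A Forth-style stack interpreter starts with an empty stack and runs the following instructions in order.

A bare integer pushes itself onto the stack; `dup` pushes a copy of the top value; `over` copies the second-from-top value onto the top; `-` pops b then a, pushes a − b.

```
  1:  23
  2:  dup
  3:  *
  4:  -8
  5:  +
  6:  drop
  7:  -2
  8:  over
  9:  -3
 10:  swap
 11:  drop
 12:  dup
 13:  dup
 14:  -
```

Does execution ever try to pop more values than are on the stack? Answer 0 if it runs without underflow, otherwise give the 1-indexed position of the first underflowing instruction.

23   -> [23]
dup  -> [23, 23]
*    -> [529]
-8   -> [529, -8]
+    -> [521]
drop -> []
-2   -> [-2]
over  — needs 2 operands, stack has 1 → underflow

8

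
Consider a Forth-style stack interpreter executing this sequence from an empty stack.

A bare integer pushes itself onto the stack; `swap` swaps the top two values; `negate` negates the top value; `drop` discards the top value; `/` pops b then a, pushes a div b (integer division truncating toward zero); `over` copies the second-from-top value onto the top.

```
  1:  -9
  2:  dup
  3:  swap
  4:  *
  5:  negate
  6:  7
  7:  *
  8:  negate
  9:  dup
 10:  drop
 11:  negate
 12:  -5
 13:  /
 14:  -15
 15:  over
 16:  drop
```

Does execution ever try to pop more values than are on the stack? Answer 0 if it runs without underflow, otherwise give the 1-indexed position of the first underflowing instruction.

0

-9     -> [-9]
dup    -> [-9, -9]
swap   -> [-9, -9]
*      -> [81]
negate -> [-81]
7      -> [-81, 7]
*      -> [-567]
negate -> [567]
dup    -> [567, 567]
drop   -> [567]
negate -> [-567]
-5     -> [-567, -5]
/      -> [113]
-15    -> [113, -15]
over   -> [113, -15, 113]
drop   -> [113, -15]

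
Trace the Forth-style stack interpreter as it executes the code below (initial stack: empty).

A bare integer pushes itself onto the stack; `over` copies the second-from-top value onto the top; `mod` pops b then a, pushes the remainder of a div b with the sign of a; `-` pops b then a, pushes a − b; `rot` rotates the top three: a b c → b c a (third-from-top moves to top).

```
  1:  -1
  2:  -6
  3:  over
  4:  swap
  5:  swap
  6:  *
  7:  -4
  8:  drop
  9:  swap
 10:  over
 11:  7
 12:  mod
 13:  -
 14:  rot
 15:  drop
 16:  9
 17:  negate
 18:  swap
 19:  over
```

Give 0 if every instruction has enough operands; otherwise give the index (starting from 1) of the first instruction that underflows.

14

-1   : [-1]
-6   : [-1, -6]
over : [-1, -6, -1]
swap : [-1, -1, -6]
swap : [-1, -6, -1]
*    : [-1, 6]
-4   : [-1, 6, -4]
drop : [-1, 6]
swap : [6, -1]
over : [6, -1, 6]
7    : [6, -1, 6, 7]
mod  : [6, -1, 6]
-    : [6, -7]
rot  — needs 3 operands, stack has 2 → underflow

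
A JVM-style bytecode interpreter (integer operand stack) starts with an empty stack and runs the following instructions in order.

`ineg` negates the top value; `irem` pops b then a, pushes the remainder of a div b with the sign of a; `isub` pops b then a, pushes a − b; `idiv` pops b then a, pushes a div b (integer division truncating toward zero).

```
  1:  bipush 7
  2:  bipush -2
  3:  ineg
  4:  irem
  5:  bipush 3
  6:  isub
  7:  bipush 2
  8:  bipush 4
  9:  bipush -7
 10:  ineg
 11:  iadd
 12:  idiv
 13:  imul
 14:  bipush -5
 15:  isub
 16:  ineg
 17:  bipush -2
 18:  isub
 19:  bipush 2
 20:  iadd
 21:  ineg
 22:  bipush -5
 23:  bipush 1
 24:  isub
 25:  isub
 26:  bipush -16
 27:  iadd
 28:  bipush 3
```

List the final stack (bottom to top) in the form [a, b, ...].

bipush 7   : 7
bipush -2  : 7 -2
ineg       : 7 2
irem       : 1
bipush 3   : 1 3
isub       : -2
bipush 2   : -2 2
bipush 4   : -2 2 4
bipush -7  : -2 2 4 -7
ineg       : -2 2 4 7
iadd       : -2 2 11
idiv       : -2 0
imul       : 0
bipush -5  : 0 -5
isub       : 5
ineg       : -5
bipush -2  : -5 -2
isub       : -3
bipush 2   : -3 2
iadd       : -1
ineg       : 1
bipush -5  : 1 -5
bipush 1   : 1 -5 1
isub       : 1 -6
isub       : 7
bipush -16 : 7 -16
iadd       : -9
bipush 3   : -9 3

[-9, 3]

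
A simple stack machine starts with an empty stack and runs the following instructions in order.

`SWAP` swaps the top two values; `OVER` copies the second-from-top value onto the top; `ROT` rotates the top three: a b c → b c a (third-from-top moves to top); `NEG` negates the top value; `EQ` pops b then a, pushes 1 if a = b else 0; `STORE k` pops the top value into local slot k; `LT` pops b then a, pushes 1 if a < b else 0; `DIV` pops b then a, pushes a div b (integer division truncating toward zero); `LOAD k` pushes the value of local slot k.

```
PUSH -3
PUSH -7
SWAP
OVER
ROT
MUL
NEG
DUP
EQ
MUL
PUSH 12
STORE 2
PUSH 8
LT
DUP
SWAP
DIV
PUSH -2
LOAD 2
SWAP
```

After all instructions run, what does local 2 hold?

PUSH -3 : -3
PUSH -7 : -3 -7
SWAP    : -7 -3
OVER    : -7 -3 -7
ROT     : -3 -7 -7
MUL     : -3 49
NEG     : -3 -49
DUP     : -3 -49 -49
EQ      : -3 1
MUL     : -3
PUSH 12 : -3 12
STORE 2 : -3
PUSH 8  : -3 8
LT      : 1
DUP     : 1 1
SWAP    : 1 1
DIV     : 1
PUSH -2 : 1 -2
LOAD 2  : 1 -2 12
SWAP    : 1 12 -2

12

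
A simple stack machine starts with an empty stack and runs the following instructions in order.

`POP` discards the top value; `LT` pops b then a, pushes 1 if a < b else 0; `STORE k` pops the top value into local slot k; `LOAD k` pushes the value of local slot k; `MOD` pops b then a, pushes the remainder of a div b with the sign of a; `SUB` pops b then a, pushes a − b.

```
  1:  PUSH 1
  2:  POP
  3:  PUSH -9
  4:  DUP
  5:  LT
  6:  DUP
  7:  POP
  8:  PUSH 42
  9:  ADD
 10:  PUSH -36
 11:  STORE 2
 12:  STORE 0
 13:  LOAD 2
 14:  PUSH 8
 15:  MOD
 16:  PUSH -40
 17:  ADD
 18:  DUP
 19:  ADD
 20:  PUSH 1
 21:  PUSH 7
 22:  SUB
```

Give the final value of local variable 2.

-36

PUSH 1   → [1]
POP      → []
PUSH -9  → [-9]
DUP      → [-9, -9]
LT       → [0]
DUP      → [0, 0]
POP      → [0]
PUSH 42  → [0, 42]
ADD      → [42]
PUSH -36 → [42, -36]
STORE 2  → [42]
STORE 0  → []
LOAD 2   → [-36]
PUSH 8   → [-36, 8]
MOD      → [-4]
PUSH -40 → [-4, -40]
ADD      → [-44]
DUP      → [-44, -44]
ADD      → [-88]
PUSH 1   → [-88, 1]
PUSH 7   → [-88, 1, 7]
SUB      → [-88, -6]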